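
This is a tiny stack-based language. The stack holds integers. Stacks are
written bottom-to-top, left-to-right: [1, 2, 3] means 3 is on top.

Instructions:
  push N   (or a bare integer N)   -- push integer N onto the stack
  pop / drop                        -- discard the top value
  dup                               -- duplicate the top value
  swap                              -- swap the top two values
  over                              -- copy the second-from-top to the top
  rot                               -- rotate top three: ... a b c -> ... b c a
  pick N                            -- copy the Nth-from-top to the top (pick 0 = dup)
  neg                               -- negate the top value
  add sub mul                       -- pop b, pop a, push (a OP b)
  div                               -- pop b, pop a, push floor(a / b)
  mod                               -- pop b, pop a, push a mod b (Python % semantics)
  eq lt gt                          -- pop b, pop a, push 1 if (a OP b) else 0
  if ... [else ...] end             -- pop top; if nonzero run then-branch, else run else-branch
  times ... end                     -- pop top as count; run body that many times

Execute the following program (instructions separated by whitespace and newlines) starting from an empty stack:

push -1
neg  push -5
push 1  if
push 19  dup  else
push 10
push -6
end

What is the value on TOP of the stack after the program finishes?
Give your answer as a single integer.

Answer: 19

Derivation:
After 'push -1': [-1]
After 'neg': [1]
After 'push -5': [1, -5]
After 'push 1': [1, -5, 1]
After 'if': [1, -5]
After 'push 19': [1, -5, 19]
After 'dup': [1, -5, 19, 19]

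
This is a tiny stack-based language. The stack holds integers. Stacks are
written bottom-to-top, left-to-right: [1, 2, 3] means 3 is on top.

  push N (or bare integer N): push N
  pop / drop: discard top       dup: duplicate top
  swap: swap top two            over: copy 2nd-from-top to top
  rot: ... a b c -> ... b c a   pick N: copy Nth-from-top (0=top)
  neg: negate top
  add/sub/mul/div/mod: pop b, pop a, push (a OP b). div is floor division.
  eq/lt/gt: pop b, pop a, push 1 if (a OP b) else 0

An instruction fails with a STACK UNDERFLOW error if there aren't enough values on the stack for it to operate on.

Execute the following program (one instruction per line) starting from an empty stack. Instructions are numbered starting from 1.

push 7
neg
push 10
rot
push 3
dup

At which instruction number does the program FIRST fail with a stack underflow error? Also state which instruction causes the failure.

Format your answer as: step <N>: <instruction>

Answer: step 4: rot

Derivation:
Step 1 ('push 7'): stack = [7], depth = 1
Step 2 ('neg'): stack = [-7], depth = 1
Step 3 ('push 10'): stack = [-7, 10], depth = 2
Step 4 ('rot'): needs 3 value(s) but depth is 2 — STACK UNDERFLOW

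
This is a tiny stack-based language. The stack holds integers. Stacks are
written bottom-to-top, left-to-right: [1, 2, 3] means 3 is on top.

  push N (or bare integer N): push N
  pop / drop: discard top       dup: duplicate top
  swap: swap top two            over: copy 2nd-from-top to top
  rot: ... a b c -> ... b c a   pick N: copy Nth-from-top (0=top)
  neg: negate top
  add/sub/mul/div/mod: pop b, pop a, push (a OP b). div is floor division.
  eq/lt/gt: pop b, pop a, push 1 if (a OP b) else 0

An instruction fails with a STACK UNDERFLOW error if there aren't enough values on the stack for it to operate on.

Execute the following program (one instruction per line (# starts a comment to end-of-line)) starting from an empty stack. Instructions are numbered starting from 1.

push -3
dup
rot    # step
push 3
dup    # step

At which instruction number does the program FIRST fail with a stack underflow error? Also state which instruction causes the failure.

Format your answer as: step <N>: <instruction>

Step 1 ('push -3'): stack = [-3], depth = 1
Step 2 ('dup'): stack = [-3, -3], depth = 2
Step 3 ('rot'): needs 3 value(s) but depth is 2 — STACK UNDERFLOW

Answer: step 3: rot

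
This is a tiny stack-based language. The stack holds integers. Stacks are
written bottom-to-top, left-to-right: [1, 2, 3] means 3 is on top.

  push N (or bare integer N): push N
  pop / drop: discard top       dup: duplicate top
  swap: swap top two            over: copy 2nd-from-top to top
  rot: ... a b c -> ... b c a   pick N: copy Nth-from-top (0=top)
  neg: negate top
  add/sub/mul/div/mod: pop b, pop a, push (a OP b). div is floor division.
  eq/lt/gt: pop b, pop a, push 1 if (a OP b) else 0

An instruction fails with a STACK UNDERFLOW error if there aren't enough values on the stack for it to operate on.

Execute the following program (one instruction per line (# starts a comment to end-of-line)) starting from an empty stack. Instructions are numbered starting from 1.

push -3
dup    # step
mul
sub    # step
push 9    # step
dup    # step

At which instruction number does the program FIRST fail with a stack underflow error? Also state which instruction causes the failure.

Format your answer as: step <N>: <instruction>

Step 1 ('push -3'): stack = [-3], depth = 1
Step 2 ('dup'): stack = [-3, -3], depth = 2
Step 3 ('mul'): stack = [9], depth = 1
Step 4 ('sub'): needs 2 value(s) but depth is 1 — STACK UNDERFLOW

Answer: step 4: sub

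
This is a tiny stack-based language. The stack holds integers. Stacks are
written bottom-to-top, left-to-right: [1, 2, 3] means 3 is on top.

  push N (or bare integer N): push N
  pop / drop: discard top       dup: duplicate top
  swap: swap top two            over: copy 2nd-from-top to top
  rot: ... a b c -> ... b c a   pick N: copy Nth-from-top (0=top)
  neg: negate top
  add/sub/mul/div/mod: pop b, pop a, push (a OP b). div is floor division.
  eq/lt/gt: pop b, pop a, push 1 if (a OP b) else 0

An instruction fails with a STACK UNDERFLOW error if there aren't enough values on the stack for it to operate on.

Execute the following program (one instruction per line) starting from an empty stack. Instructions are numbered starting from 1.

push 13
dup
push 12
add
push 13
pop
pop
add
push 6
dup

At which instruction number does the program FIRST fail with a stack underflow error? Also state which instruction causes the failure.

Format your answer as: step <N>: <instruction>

Step 1 ('push 13'): stack = [13], depth = 1
Step 2 ('dup'): stack = [13, 13], depth = 2
Step 3 ('push 12'): stack = [13, 13, 12], depth = 3
Step 4 ('add'): stack = [13, 25], depth = 2
Step 5 ('push 13'): stack = [13, 25, 13], depth = 3
Step 6 ('pop'): stack = [13, 25], depth = 2
Step 7 ('pop'): stack = [13], depth = 1
Step 8 ('add'): needs 2 value(s) but depth is 1 — STACK UNDERFLOW

Answer: step 8: add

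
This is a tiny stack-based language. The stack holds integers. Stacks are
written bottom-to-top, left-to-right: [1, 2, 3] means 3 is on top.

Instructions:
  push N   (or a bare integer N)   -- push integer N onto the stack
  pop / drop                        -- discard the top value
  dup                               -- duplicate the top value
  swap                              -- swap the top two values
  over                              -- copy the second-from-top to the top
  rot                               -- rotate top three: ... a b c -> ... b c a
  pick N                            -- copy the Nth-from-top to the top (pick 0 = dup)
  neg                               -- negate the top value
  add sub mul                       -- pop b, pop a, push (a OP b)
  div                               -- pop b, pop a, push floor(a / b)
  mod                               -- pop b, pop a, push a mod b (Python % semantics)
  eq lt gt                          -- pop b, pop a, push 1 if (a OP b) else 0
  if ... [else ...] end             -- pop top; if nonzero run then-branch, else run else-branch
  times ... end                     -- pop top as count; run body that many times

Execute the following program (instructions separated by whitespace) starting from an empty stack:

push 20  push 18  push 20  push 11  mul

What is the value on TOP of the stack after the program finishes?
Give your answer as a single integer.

After 'push 20': [20]
After 'push 18': [20, 18]
After 'push 20': [20, 18, 20]
After 'push 11': [20, 18, 20, 11]
After 'mul': [20, 18, 220]

Answer: 220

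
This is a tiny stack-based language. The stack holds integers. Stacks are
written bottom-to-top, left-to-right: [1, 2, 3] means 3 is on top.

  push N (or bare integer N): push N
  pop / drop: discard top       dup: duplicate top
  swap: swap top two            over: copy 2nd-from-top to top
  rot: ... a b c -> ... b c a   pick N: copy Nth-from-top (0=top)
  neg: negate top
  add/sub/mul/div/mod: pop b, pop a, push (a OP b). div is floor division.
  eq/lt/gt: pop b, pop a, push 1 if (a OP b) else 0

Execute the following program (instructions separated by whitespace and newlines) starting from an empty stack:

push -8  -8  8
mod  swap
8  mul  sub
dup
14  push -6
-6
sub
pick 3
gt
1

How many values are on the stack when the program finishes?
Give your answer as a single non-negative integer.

Answer: 5

Derivation:
After 'push -8': stack = [-8] (depth 1)
After 'push -8': stack = [-8, -8] (depth 2)
After 'push 8': stack = [-8, -8, 8] (depth 3)
After 'mod': stack = [-8, 0] (depth 2)
After 'swap': stack = [0, -8] (depth 2)
After 'push 8': stack = [0, -8, 8] (depth 3)
After 'mul': stack = [0, -64] (depth 2)
After 'sub': stack = [64] (depth 1)
After 'dup': stack = [64, 64] (depth 2)
After 'push 14': stack = [64, 64, 14] (depth 3)
After 'push -6': stack = [64, 64, 14, -6] (depth 4)
After 'push -6': stack = [64, 64, 14, -6, -6] (depth 5)
After 'sub': stack = [64, 64, 14, 0] (depth 4)
After 'pick 3': stack = [64, 64, 14, 0, 64] (depth 5)
After 'gt': stack = [64, 64, 14, 0] (depth 4)
After 'push 1': stack = [64, 64, 14, 0, 1] (depth 5)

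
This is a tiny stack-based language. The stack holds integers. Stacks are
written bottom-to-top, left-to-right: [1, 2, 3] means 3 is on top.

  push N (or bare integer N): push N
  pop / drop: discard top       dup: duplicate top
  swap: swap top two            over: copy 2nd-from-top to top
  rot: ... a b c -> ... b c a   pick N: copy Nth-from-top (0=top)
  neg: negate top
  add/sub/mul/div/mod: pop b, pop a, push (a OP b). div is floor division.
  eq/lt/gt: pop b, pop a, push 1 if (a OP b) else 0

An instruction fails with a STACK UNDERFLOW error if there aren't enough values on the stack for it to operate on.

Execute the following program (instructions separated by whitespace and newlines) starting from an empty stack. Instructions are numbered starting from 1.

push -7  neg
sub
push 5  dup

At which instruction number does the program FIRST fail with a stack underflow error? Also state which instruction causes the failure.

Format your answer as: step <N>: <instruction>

Answer: step 3: sub

Derivation:
Step 1 ('push -7'): stack = [-7], depth = 1
Step 2 ('neg'): stack = [7], depth = 1
Step 3 ('sub'): needs 2 value(s) but depth is 1 — STACK UNDERFLOW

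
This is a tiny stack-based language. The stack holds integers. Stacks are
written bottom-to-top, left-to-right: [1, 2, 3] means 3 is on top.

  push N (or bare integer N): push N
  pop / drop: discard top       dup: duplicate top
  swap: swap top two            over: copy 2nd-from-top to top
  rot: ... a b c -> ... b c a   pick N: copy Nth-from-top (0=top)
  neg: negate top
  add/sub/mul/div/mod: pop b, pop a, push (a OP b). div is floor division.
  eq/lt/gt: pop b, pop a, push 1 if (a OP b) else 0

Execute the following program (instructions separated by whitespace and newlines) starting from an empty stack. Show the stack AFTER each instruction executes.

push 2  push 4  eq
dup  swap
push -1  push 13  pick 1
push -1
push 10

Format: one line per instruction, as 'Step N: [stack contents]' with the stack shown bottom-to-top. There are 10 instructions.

Step 1: [2]
Step 2: [2, 4]
Step 3: [0]
Step 4: [0, 0]
Step 5: [0, 0]
Step 6: [0, 0, -1]
Step 7: [0, 0, -1, 13]
Step 8: [0, 0, -1, 13, -1]
Step 9: [0, 0, -1, 13, -1, -1]
Step 10: [0, 0, -1, 13, -1, -1, 10]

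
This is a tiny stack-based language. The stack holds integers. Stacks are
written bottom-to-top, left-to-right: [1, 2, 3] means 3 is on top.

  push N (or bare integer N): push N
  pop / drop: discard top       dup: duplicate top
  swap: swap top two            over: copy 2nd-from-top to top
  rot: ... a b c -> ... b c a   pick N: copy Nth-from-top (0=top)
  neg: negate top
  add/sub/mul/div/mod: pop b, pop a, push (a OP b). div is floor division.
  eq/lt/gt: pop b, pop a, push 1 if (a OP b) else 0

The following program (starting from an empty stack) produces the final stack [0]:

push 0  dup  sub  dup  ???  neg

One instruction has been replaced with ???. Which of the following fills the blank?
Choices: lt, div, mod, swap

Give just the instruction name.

Answer: lt

Derivation:
Stack before ???: [0, 0]
Stack after ???:  [0]
Checking each choice:
  lt: MATCH
  div: division by zero
  mod: modulo by zero
  swap: produces [0, 0]


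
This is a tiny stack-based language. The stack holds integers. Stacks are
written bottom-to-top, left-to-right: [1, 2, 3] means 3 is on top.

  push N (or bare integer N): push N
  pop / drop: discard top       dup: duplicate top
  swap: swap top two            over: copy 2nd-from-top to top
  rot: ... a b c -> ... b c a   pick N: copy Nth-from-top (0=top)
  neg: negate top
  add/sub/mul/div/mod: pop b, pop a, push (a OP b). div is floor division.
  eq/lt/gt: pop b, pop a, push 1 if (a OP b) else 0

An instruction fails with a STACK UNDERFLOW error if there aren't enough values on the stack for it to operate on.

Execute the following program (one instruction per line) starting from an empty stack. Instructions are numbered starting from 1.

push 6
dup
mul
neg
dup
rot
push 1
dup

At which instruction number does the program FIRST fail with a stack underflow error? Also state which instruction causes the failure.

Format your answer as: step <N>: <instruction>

Answer: step 6: rot

Derivation:
Step 1 ('push 6'): stack = [6], depth = 1
Step 2 ('dup'): stack = [6, 6], depth = 2
Step 3 ('mul'): stack = [36], depth = 1
Step 4 ('neg'): stack = [-36], depth = 1
Step 5 ('dup'): stack = [-36, -36], depth = 2
Step 6 ('rot'): needs 3 value(s) but depth is 2 — STACK UNDERFLOW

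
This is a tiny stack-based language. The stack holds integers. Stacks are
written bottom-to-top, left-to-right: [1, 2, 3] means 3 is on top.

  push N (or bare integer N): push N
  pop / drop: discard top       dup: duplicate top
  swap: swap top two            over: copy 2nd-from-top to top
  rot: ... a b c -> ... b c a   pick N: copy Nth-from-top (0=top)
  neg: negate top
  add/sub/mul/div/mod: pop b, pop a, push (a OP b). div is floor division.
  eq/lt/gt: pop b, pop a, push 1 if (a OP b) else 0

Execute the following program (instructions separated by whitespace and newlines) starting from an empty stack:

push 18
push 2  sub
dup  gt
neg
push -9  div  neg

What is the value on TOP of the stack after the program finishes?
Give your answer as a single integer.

Answer: 0

Derivation:
After 'push 18': [18]
After 'push 2': [18, 2]
After 'sub': [16]
After 'dup': [16, 16]
After 'gt': [0]
After 'neg': [0]
After 'push -9': [0, -9]
After 'div': [0]
After 'neg': [0]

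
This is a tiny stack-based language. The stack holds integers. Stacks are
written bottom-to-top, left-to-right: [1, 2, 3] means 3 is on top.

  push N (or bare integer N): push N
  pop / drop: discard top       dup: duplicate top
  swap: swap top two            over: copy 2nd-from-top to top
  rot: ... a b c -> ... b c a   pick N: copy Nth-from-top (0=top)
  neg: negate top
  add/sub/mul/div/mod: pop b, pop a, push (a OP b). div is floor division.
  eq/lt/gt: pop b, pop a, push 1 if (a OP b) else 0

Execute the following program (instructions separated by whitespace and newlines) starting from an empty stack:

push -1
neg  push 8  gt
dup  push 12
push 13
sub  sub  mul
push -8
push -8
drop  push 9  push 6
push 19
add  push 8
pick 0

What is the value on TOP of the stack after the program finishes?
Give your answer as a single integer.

Answer: 8

Derivation:
After 'push -1': [-1]
After 'neg': [1]
After 'push 8': [1, 8]
After 'gt': [0]
After 'dup': [0, 0]
After 'push 12': [0, 0, 12]
After 'push 13': [0, 0, 12, 13]
After 'sub': [0, 0, -1]
After 'sub': [0, 1]
After 'mul': [0]
After 'push -8': [0, -8]
After 'push -8': [0, -8, -8]
After 'drop': [0, -8]
After 'push 9': [0, -8, 9]
After 'push 6': [0, -8, 9, 6]
After 'push 19': [0, -8, 9, 6, 19]
After 'add': [0, -8, 9, 25]
After 'push 8': [0, -8, 9, 25, 8]
After 'pick 0': [0, -8, 9, 25, 8, 8]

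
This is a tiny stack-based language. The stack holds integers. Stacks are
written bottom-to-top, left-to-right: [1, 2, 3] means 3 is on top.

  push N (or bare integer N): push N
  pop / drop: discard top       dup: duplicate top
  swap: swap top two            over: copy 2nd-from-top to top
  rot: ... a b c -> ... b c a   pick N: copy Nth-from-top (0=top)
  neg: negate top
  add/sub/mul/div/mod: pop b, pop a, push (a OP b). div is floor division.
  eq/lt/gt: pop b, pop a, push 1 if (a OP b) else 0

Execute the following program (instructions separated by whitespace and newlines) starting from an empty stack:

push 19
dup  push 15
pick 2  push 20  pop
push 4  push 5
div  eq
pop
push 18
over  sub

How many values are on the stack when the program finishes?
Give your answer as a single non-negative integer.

Answer: 4

Derivation:
After 'push 19': stack = [19] (depth 1)
After 'dup': stack = [19, 19] (depth 2)
After 'push 15': stack = [19, 19, 15] (depth 3)
After 'pick 2': stack = [19, 19, 15, 19] (depth 4)
After 'push 20': stack = [19, 19, 15, 19, 20] (depth 5)
After 'pop': stack = [19, 19, 15, 19] (depth 4)
After 'push 4': stack = [19, 19, 15, 19, 4] (depth 5)
After 'push 5': stack = [19, 19, 15, 19, 4, 5] (depth 6)
After 'div': stack = [19, 19, 15, 19, 0] (depth 5)
After 'eq': stack = [19, 19, 15, 0] (depth 4)
After 'pop': stack = [19, 19, 15] (depth 3)
After 'push 18': stack = [19, 19, 15, 18] (depth 4)
After 'over': stack = [19, 19, 15, 18, 15] (depth 5)
After 'sub': stack = [19, 19, 15, 3] (depth 4)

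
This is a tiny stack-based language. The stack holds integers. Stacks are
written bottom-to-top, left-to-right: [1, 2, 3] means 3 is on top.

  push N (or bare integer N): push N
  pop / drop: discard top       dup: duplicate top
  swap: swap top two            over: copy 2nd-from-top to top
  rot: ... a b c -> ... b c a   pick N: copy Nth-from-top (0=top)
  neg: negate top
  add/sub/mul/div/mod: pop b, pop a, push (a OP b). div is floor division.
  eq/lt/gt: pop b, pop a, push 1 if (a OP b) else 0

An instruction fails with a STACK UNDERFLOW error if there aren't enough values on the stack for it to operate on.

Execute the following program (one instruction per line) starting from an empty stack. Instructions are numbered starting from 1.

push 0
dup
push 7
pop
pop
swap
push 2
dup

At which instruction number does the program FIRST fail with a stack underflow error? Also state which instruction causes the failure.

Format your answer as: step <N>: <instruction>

Step 1 ('push 0'): stack = [0], depth = 1
Step 2 ('dup'): stack = [0, 0], depth = 2
Step 3 ('push 7'): stack = [0, 0, 7], depth = 3
Step 4 ('pop'): stack = [0, 0], depth = 2
Step 5 ('pop'): stack = [0], depth = 1
Step 6 ('swap'): needs 2 value(s) but depth is 1 — STACK UNDERFLOW

Answer: step 6: swap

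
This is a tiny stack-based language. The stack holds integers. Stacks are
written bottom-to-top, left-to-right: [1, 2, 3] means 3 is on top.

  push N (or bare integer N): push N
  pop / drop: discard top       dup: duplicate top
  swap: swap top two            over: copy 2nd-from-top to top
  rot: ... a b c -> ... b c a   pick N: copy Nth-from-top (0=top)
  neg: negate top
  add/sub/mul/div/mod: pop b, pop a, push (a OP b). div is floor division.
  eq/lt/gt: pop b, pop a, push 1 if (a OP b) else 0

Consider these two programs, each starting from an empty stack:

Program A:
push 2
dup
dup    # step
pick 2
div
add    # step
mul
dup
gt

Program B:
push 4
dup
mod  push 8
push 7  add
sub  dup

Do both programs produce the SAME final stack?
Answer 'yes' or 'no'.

Program A trace:
  After 'push 2': [2]
  After 'dup': [2, 2]
  After 'dup': [2, 2, 2]
  After 'pick 2': [2, 2, 2, 2]
  After 'div': [2, 2, 1]
  After 'add': [2, 3]
  After 'mul': [6]
  After 'dup': [6, 6]
  After 'gt': [0]
Program A final stack: [0]

Program B trace:
  After 'push 4': [4]
  After 'dup': [4, 4]
  After 'mod': [0]
  After 'push 8': [0, 8]
  After 'push 7': [0, 8, 7]
  After 'add': [0, 15]
  After 'sub': [-15]
  After 'dup': [-15, -15]
Program B final stack: [-15, -15]
Same: no

Answer: no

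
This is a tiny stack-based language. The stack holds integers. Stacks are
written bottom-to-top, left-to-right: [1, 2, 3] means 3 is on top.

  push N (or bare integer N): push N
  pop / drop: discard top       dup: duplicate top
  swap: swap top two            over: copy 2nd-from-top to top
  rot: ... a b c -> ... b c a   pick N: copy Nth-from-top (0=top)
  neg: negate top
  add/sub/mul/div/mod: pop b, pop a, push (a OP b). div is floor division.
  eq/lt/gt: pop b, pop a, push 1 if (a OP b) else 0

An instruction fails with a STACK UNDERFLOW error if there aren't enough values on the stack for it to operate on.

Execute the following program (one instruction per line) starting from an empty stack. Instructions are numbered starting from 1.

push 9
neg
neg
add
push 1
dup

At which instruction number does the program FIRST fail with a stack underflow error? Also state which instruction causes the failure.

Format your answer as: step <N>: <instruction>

Answer: step 4: add

Derivation:
Step 1 ('push 9'): stack = [9], depth = 1
Step 2 ('neg'): stack = [-9], depth = 1
Step 3 ('neg'): stack = [9], depth = 1
Step 4 ('add'): needs 2 value(s) but depth is 1 — STACK UNDERFLOW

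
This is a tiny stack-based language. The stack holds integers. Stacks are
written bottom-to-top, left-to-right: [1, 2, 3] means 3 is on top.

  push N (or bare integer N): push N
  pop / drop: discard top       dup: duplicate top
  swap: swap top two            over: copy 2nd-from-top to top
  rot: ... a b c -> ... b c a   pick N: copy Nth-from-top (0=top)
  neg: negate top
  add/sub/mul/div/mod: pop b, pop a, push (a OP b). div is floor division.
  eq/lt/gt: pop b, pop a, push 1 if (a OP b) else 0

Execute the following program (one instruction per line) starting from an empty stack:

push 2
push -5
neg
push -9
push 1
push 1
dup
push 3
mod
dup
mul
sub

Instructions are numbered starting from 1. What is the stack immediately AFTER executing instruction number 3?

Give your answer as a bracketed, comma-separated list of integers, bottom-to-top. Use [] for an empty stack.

Step 1 ('push 2'): [2]
Step 2 ('push -5'): [2, -5]
Step 3 ('neg'): [2, 5]

Answer: [2, 5]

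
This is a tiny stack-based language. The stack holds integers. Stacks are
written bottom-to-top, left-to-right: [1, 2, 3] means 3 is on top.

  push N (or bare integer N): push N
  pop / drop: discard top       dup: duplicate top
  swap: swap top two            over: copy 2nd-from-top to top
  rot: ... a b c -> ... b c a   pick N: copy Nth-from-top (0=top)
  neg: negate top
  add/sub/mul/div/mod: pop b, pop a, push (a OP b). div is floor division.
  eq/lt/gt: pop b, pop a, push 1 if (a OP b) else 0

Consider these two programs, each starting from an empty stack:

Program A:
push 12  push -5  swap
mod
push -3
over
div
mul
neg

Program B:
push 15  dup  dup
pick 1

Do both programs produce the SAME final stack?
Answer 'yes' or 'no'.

Answer: no

Derivation:
Program A trace:
  After 'push 12': [12]
  After 'push -5': [12, -5]
  After 'swap': [-5, 12]
  After 'mod': [7]
  After 'push -3': [7, -3]
  After 'over': [7, -3, 7]
  After 'div': [7, -1]
  After 'mul': [-7]
  After 'neg': [7]
Program A final stack: [7]

Program B trace:
  After 'push 15': [15]
  After 'dup': [15, 15]
  After 'dup': [15, 15, 15]
  After 'pick 1': [15, 15, 15, 15]
Program B final stack: [15, 15, 15, 15]
Same: no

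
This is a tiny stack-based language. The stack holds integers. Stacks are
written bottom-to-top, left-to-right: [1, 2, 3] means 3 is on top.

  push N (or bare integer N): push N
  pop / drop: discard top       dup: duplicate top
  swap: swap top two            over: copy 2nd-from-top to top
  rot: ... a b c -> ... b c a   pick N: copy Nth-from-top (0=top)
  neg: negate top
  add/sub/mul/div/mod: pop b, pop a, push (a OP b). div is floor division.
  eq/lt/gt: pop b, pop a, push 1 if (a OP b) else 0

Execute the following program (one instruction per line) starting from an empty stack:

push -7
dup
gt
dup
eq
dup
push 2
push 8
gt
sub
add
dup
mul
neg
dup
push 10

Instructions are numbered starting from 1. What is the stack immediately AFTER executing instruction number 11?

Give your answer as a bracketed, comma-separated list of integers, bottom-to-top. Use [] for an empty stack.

Step 1 ('push -7'): [-7]
Step 2 ('dup'): [-7, -7]
Step 3 ('gt'): [0]
Step 4 ('dup'): [0, 0]
Step 5 ('eq'): [1]
Step 6 ('dup'): [1, 1]
Step 7 ('push 2'): [1, 1, 2]
Step 8 ('push 8'): [1, 1, 2, 8]
Step 9 ('gt'): [1, 1, 0]
Step 10 ('sub'): [1, 1]
Step 11 ('add'): [2]

Answer: [2]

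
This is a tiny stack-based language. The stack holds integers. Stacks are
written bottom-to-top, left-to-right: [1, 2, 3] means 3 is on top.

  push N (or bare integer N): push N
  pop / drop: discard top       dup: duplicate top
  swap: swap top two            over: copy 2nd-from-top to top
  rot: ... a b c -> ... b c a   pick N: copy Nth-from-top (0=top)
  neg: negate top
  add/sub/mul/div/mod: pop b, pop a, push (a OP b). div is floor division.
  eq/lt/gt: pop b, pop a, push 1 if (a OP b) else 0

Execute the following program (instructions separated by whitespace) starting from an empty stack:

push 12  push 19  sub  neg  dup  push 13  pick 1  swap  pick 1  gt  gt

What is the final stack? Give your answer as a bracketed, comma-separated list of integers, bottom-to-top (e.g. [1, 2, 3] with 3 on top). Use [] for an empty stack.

Answer: [7, 7, 1]

Derivation:
After 'push 12': [12]
After 'push 19': [12, 19]
After 'sub': [-7]
After 'neg': [7]
After 'dup': [7, 7]
After 'push 13': [7, 7, 13]
After 'pick 1': [7, 7, 13, 7]
After 'swap': [7, 7, 7, 13]
After 'pick 1': [7, 7, 7, 13, 7]
After 'gt': [7, 7, 7, 1]
After 'gt': [7, 7, 1]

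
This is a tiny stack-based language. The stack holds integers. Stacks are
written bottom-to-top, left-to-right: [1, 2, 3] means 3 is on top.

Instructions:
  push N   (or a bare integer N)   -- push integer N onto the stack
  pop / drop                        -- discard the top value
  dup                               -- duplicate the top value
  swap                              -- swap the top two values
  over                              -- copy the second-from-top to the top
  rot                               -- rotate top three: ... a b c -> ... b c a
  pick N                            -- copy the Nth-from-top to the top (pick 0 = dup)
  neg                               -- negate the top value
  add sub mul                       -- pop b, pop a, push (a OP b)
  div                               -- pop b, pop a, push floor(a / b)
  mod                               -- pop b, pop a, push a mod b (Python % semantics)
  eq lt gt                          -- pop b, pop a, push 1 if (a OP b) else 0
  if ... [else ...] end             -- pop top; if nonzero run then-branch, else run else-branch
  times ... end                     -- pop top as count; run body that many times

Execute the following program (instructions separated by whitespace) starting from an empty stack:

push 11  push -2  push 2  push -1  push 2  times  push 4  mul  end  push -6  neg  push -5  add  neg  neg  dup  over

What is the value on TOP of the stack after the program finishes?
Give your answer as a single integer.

Answer: 1

Derivation:
After 'push 11': [11]
After 'push -2': [11, -2]
After 'push 2': [11, -2, 2]
After 'push -1': [11, -2, 2, -1]
After 'push 2': [11, -2, 2, -1, 2]
After 'times': [11, -2, 2, -1]
After 'push 4': [11, -2, 2, -1, 4]
After 'mul': [11, -2, 2, -4]
After 'push 4': [11, -2, 2, -4, 4]
After 'mul': [11, -2, 2, -16]
After 'push -6': [11, -2, 2, -16, -6]
After 'neg': [11, -2, 2, -16, 6]
After 'push -5': [11, -2, 2, -16, 6, -5]
After 'add': [11, -2, 2, -16, 1]
After 'neg': [11, -2, 2, -16, -1]
After 'neg': [11, -2, 2, -16, 1]
After 'dup': [11, -2, 2, -16, 1, 1]
After 'over': [11, -2, 2, -16, 1, 1, 1]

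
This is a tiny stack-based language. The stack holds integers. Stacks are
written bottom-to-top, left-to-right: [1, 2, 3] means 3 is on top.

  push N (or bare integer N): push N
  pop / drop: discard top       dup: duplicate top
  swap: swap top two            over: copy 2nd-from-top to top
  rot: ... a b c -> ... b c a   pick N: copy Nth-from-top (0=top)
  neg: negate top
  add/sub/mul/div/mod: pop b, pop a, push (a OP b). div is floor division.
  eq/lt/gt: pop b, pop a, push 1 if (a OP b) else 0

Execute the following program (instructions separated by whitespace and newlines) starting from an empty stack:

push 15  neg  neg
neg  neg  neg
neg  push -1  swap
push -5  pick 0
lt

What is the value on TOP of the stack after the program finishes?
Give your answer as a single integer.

Answer: 0

Derivation:
After 'push 15': [15]
After 'neg': [-15]
After 'neg': [15]
After 'neg': [-15]
After 'neg': [15]
After 'neg': [-15]
After 'neg': [15]
After 'push -1': [15, -1]
After 'swap': [-1, 15]
After 'push -5': [-1, 15, -5]
After 'pick 0': [-1, 15, -5, -5]
After 'lt': [-1, 15, 0]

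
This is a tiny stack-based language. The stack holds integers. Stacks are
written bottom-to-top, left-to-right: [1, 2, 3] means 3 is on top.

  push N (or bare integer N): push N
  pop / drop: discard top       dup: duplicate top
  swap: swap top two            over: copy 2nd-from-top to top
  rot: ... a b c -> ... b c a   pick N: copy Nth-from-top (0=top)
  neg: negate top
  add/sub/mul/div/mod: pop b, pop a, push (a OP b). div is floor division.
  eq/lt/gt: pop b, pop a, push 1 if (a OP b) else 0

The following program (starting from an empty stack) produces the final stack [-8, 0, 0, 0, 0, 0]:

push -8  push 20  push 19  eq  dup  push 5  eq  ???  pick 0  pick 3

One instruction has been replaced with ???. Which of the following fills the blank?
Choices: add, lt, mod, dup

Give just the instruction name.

Answer: dup

Derivation:
Stack before ???: [-8, 0, 0]
Stack after ???:  [-8, 0, 0, 0]
Checking each choice:
  add: stack underflow (need 4, have 3)
  lt: stack underflow (need 4, have 3)
  mod: modulo by zero
  dup: MATCH


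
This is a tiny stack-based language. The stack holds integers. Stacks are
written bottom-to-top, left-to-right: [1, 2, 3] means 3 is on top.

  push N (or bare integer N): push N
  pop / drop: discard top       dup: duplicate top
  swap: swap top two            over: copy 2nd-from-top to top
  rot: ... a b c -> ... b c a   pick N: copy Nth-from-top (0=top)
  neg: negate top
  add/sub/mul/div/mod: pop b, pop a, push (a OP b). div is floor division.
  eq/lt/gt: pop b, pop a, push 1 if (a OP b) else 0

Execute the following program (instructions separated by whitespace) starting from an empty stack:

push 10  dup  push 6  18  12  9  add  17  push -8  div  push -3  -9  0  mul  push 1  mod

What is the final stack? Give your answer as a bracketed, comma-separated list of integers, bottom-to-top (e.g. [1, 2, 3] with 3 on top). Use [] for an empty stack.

Answer: [10, 10, 6, 18, 21, -3, -3, 0]

Derivation:
After 'push 10': [10]
After 'dup': [10, 10]
After 'push 6': [10, 10, 6]
After 'push 18': [10, 10, 6, 18]
After 'push 12': [10, 10, 6, 18, 12]
After 'push 9': [10, 10, 6, 18, 12, 9]
After 'add': [10, 10, 6, 18, 21]
After 'push 17': [10, 10, 6, 18, 21, 17]
After 'push -8': [10, 10, 6, 18, 21, 17, -8]
After 'div': [10, 10, 6, 18, 21, -3]
After 'push -3': [10, 10, 6, 18, 21, -3, -3]
After 'push -9': [10, 10, 6, 18, 21, -3, -3, -9]
After 'push 0': [10, 10, 6, 18, 21, -3, -3, -9, 0]
After 'mul': [10, 10, 6, 18, 21, -3, -3, 0]
After 'push 1': [10, 10, 6, 18, 21, -3, -3, 0, 1]
After 'mod': [10, 10, 6, 18, 21, -3, -3, 0]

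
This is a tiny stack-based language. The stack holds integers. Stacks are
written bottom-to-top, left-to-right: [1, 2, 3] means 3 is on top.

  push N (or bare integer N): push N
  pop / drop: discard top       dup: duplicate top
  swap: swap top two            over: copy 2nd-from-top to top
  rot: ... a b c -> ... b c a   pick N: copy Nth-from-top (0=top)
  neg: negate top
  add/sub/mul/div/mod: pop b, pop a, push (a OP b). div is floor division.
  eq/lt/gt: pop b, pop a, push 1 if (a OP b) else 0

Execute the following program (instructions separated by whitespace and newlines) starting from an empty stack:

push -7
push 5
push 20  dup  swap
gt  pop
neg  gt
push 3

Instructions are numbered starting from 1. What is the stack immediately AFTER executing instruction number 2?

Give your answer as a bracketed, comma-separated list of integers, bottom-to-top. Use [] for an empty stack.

Answer: [-7, 5]

Derivation:
Step 1 ('push -7'): [-7]
Step 2 ('push 5'): [-7, 5]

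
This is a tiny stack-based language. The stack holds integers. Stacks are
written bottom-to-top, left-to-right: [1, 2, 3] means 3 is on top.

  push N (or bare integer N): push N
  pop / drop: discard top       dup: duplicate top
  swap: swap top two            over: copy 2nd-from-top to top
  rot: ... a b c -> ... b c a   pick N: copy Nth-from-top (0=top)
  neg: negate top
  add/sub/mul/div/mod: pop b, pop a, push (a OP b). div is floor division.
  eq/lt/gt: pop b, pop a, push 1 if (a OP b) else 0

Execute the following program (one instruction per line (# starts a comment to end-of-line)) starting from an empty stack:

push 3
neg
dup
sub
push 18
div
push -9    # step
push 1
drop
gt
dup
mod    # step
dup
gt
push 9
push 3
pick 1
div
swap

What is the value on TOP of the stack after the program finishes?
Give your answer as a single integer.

Answer: 9

Derivation:
After 'push 3': [3]
After 'neg': [-3]
After 'dup': [-3, -3]
After 'sub': [0]
After 'push 18': [0, 18]
After 'div': [0]
After 'push -9': [0, -9]
After 'push 1': [0, -9, 1]
After 'drop': [0, -9]
After 'gt': [1]
After 'dup': [1, 1]
After 'mod': [0]
After 'dup': [0, 0]
After 'gt': [0]
After 'push 9': [0, 9]
After 'push 3': [0, 9, 3]
After 'pick 1': [0, 9, 3, 9]
After 'div': [0, 9, 0]
After 'swap': [0, 0, 9]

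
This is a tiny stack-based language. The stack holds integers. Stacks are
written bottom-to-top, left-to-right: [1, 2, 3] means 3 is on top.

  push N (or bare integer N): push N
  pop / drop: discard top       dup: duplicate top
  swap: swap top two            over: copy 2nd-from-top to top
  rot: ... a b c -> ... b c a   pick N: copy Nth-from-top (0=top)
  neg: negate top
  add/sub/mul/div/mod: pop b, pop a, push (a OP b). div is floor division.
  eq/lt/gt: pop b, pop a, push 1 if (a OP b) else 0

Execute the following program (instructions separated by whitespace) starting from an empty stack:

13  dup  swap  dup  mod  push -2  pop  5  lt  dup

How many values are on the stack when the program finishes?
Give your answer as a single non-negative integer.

Answer: 3

Derivation:
After 'push 13': stack = [13] (depth 1)
After 'dup': stack = [13, 13] (depth 2)
After 'swap': stack = [13, 13] (depth 2)
After 'dup': stack = [13, 13, 13] (depth 3)
After 'mod': stack = [13, 0] (depth 2)
After 'push -2': stack = [13, 0, -2] (depth 3)
After 'pop': stack = [13, 0] (depth 2)
After 'push 5': stack = [13, 0, 5] (depth 3)
After 'lt': stack = [13, 1] (depth 2)
After 'dup': stack = [13, 1, 1] (depth 3)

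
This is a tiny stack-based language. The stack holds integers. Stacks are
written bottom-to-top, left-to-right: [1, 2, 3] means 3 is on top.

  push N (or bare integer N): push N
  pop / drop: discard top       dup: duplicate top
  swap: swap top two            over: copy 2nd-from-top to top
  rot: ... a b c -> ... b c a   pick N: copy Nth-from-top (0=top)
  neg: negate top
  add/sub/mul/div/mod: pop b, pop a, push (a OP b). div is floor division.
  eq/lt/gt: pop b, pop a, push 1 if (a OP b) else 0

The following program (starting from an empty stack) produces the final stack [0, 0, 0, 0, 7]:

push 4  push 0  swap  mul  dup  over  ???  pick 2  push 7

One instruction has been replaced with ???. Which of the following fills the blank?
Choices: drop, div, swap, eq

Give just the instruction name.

Stack before ???: [0, 0, 0]
Stack after ???:  [0, 0, 0]
Checking each choice:
  drop: stack underflow (need 3, have 2)
  div: division by zero
  swap: MATCH
  eq: stack underflow (need 3, have 2)


Answer: swap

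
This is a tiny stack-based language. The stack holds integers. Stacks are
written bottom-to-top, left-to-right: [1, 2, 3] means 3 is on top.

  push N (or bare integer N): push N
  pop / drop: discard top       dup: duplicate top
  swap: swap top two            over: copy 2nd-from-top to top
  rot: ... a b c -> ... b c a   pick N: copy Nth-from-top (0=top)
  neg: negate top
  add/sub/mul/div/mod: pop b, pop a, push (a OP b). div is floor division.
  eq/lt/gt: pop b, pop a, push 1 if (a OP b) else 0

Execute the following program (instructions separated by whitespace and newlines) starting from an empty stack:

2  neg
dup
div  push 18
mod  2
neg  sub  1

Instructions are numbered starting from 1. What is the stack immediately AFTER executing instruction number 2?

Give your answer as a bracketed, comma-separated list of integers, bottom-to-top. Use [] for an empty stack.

Answer: [-2]

Derivation:
Step 1 ('2'): [2]
Step 2 ('neg'): [-2]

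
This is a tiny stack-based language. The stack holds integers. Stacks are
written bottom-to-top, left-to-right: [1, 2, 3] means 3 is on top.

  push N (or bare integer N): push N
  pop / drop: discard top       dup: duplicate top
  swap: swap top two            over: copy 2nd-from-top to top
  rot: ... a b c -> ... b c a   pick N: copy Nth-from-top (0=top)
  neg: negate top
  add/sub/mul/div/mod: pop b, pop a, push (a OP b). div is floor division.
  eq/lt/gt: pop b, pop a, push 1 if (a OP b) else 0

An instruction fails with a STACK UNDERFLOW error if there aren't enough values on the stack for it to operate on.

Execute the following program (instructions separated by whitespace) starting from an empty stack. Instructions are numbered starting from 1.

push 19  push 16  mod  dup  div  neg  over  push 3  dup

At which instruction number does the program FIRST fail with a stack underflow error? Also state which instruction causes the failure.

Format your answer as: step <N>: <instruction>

Answer: step 7: over

Derivation:
Step 1 ('push 19'): stack = [19], depth = 1
Step 2 ('push 16'): stack = [19, 16], depth = 2
Step 3 ('mod'): stack = [3], depth = 1
Step 4 ('dup'): stack = [3, 3], depth = 2
Step 5 ('div'): stack = [1], depth = 1
Step 6 ('neg'): stack = [-1], depth = 1
Step 7 ('over'): needs 2 value(s) but depth is 1 — STACK UNDERFLOW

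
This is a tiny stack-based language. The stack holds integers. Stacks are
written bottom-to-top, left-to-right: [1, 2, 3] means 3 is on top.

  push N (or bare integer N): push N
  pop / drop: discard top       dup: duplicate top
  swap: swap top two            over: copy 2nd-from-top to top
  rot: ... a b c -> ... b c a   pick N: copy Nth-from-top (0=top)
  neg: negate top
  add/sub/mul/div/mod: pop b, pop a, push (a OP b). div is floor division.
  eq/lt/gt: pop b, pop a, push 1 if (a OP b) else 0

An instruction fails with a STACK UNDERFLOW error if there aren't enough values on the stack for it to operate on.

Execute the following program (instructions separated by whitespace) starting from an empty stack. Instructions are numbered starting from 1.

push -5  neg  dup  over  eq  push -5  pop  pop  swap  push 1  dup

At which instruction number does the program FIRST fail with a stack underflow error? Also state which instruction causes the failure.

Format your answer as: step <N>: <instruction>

Answer: step 9: swap

Derivation:
Step 1 ('push -5'): stack = [-5], depth = 1
Step 2 ('neg'): stack = [5], depth = 1
Step 3 ('dup'): stack = [5, 5], depth = 2
Step 4 ('over'): stack = [5, 5, 5], depth = 3
Step 5 ('eq'): stack = [5, 1], depth = 2
Step 6 ('push -5'): stack = [5, 1, -5], depth = 3
Step 7 ('pop'): stack = [5, 1], depth = 2
Step 8 ('pop'): stack = [5], depth = 1
Step 9 ('swap'): needs 2 value(s) but depth is 1 — STACK UNDERFLOW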